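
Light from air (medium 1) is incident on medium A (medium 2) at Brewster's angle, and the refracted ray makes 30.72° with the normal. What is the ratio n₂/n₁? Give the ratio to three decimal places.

At Brewster incidence θ_B = 90° − θ_t = 90° − 30.72° = 59.28°.
tan θ_B = n₂/n₁, so n₂/n₁ = tan 59.28° = 1.683.

n₂/n₁ ≈ 1.683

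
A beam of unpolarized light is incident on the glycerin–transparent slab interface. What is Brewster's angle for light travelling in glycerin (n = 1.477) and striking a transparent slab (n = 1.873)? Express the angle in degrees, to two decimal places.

At Brewster's angle the reflected and refracted rays are perpendicular, which with Snell's law gives tan θ_B = n₂/n₁.
tan θ_B = n₂/n₁ = 1.873/1.477 = 1.2681. Taking the arctangent, θ_B = 51.74°.

θ_B ≈ 51.74°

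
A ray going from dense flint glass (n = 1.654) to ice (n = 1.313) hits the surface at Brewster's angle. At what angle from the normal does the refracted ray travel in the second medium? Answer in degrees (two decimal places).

θ_B = arctan(n₂/n₁) = arctan(1.313/1.654) = 38.44°.
At Brewster's angle the reflected and refracted rays are perpendicular, so θ_t = 90° − θ_B = 90° − 38.44° = 51.56°.

θ_t ≈ 51.56°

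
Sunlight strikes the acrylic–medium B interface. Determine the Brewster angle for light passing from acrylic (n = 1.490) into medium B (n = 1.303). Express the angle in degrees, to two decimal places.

The reflected p-component vanishes when tan θ_B = n₂/n₁.
Brewster's condition: tan θ_B = n₂/n₁ = 1.303/1.490 = 0.8745. Taking the arctangent, θ_B = 41.17°.

θ_B ≈ 41.17°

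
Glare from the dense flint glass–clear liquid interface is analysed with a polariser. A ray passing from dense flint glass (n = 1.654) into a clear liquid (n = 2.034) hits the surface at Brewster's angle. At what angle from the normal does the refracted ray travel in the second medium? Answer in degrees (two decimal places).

θ_B = arctan(n₂/n₁) = arctan(2.034/1.654) = 50.88°.
Since θ_B + θ_t = 90° at Brewster incidence, θ_t = 90° − 50.88° = 39.12°.

θ_t ≈ 39.12°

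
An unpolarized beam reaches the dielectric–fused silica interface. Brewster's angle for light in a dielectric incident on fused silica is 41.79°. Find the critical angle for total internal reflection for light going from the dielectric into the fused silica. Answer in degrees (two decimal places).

θ_c ≈ 63.35°

tan θ_B = n₂/n₁ = tan 41.79° = 0.8938.
Total internal reflection: sin θ_c = n₂/n₁ = 0.8938.
θ_c = arcsin(0.8938) = 63.35°.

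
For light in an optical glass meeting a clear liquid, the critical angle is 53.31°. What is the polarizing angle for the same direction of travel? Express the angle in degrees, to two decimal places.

sin θ_c = n₂/n₁, so n₂/n₁ = sin 53.31° = 0.8019.
Brewster: tan θ_B = n₂/n₁ = 0.8019.
θ_B = arctan(0.8019) = 38.73°.

θ_B ≈ 38.73°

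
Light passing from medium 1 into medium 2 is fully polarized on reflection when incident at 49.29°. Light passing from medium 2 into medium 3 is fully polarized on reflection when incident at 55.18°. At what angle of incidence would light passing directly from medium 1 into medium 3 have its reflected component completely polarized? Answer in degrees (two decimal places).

tan θ_B(1→2) = n₂/n₁ = tan 49.29° = 1.1622.
tan θ_B(2→3) = n₃/n₂ = tan 55.18° = 1.4377.
So n₃/n₁ = (n₂/n₁)(n₃/n₂) = 1.1622 × 1.4377 = 1.6709.
θ_B(1→3) = arctan(1.6709) = 59.10°.

θ_B ≈ 59.10°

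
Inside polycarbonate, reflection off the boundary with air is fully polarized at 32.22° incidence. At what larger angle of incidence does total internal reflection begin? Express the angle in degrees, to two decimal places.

θ_c ≈ 39.07°

tan θ_B = n₂/n₁ = tan 32.22° = 0.6302.
Total internal reflection: sin θ_c = n₂/n₁ = 0.6302.
θ_c = arcsin(0.6302) = 39.07°.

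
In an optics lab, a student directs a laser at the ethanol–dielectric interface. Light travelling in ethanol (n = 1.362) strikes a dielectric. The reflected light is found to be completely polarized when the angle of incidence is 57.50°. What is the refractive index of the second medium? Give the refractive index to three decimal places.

Brewster's law: tan θ_B = n₂/n₁ (light incident in ethanol, refracted into a dielectric).
n₂ = n₁ tan θ_B = 1.362 × tan 57.50° = 2.138.

n ≈ 2.138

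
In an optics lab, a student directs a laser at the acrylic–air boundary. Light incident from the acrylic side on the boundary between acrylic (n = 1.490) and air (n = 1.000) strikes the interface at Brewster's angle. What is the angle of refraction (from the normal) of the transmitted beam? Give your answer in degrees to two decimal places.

θ_t ≈ 56.13°

First find Brewster's angle: tan θ_B = 1.000/1.490 = 0.6711, giving θ_B = 33.87°.
At Brewster's angle the reflected and refracted rays are perpendicular, so θ_t = 90° − θ_B = 90° − 33.87° = 56.13°.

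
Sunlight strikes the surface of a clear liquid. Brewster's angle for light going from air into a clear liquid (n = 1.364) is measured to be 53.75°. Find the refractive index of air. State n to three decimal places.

Full polarization of the reflected beam means tan θ_B = n₂/n₁, where n₁ is the incident medium (air).
n₁ = n₂ / tan θ_B = 1.364 / tan 53.75° = 1.000.

n ≈ 1.000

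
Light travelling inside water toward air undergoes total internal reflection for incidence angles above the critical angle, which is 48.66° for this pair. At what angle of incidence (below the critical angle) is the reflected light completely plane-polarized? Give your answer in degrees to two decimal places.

At the critical angle sin θ_c = n₂/n₁, giving n₂/n₁ = sin 48.66° = 0.7508.
Then tan θ_B = n₂/n₁ = 0.7508, so θ_B = arctan 0.7508 = 36.90°.

θ_B ≈ 36.90°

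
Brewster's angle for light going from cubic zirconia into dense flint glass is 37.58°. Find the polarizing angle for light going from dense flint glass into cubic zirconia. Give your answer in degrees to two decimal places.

θ_B' ≈ 52.42°

The two Brewster angles are complementary: θ_B' = 90° − θ_B = 90° − 37.58° = 52.42°.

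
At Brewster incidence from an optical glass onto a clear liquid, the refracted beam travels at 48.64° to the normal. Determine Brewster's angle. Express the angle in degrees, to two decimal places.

Brewster's condition makes the reflected and refracted beams perpendicular: θ_B + θ_t = 90°.
θ_B = 90° − 48.64° = 41.36°.

θ_B ≈ 41.36°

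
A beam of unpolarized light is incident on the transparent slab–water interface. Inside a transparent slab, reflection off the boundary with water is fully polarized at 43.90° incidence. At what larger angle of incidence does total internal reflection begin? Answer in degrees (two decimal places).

n₂/n₁ = tan 43.90° = 0.9623; the critical angle satisfies sin θ_c = n₂/n₁.
θ_c = arcsin(0.9623) = 74.22°.

θ_c ≈ 74.22°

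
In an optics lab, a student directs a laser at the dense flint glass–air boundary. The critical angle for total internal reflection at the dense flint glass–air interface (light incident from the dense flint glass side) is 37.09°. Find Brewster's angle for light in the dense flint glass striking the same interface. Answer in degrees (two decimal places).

n₂/n₁ = sin θ_c = sin 37.09° = 0.6031.
tan θ_B equals the same ratio, so θ_B = arctan(0.6031) = 31.09°.

θ_B ≈ 31.09°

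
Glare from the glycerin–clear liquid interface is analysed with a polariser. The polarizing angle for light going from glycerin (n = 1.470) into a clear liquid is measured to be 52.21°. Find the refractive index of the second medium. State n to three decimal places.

Full polarization of the reflected beam means tan θ_B = n₂/n₁, where n₁ is the incident medium (glycerin).
n₂ = n₁ tan θ_B = 1.470 × tan 52.21° = 1.896.

n ≈ 1.896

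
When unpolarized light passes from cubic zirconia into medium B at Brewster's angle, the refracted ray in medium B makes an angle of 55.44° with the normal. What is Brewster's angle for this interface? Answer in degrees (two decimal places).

Since the reflected and refracted rays are at right angles at the polarizing angle, θ_B + θ_t = 90°.
θ_B = 90° − 55.44° = 34.56°.

θ_B ≈ 34.56°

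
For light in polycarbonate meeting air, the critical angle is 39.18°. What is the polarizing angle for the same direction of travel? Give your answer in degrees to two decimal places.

At the critical angle sin θ_c = n₂/n₁, giving n₂/n₁ = sin 39.18° = 0.6318.
Then tan θ_B = n₂/n₁ = 0.6318, so θ_B = arctan 0.6318 = 32.28°.

θ_B ≈ 32.28°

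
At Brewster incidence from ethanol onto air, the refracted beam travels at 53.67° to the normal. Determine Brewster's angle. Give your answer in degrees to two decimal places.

Since the reflected and refracted rays are at right angles at the polarizing angle, θ_B + θ_t = 90°.
So θ_B = 90° − θ_t = 90° − 53.67° = 36.33°.

θ_B ≈ 36.33°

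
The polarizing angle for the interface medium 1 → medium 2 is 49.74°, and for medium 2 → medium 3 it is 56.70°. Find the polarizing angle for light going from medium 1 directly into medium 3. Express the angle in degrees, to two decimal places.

tan θ_B(1→2) = n₂/n₁ = tan 49.74° = 1.1808.
tan θ_B(2→3) = n₃/n₂ = tan 56.70° = 1.5224.
n₃/n₁ = 1.7976. Then tan θ_B(1→3) = n₃/n₁, so θ_B(1→3) = arctan(1.7976) = 60.91°.

θ_B ≈ 60.91°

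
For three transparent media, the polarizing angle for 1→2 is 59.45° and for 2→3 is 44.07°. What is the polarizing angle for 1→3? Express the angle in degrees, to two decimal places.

tan θ_B(1→2) = n₂/n₁ = tan 59.45° = 1.6943.
tan θ_B(2→3) = n₃/n₂ = tan 44.07° = 0.9681.
n₃/n₁ = 1.6402. Then tan θ_B(1→3) = n₃/n₁, so θ_B(1→3) = arctan(1.6402) = 58.63°.

θ_B ≈ 58.63°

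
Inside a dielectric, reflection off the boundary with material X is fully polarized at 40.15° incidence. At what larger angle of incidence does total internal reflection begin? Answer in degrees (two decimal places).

θ_c ≈ 57.52°

tan θ_B = n₂/n₁ = tan 40.15° = 0.8436.
Total internal reflection: sin θ_c = n₂/n₁ = 0.8436.
θ_c = arcsin(0.8436) = 57.52°.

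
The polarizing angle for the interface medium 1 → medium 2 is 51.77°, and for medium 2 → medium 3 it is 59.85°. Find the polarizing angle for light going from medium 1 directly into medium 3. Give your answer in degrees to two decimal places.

n₂/n₁ = tan 51.77° = 1.2694 and n₃/n₂ = tan 59.85° = 1.7216.
So n₃/n₁ = (n₂/n₁)(n₃/n₂) = 1.2694 × 1.7216 = 2.1854.
θ_B(1→3) = arctan(2.1854) = 65.41°.

θ_B ≈ 65.41°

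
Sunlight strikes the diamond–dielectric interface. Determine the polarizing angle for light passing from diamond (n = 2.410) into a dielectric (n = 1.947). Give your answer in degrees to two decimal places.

Here n₂/n₁ = 1.947/2.410 = 0.8079, and Brewster's law gives tan θ_B = n₂/n₁.
So θ_B = arctan 0.8079 = 38.93°.

θ_B ≈ 38.93°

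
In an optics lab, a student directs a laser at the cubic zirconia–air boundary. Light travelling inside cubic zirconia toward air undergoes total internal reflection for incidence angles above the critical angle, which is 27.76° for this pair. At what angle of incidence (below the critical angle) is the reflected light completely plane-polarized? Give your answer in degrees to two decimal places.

n₂/n₁ = sin θ_c = sin 27.76° = 0.4658.
tan θ_B equals the same ratio, so θ_B = arctan(0.4658) = 24.97°.

θ_B ≈ 24.97°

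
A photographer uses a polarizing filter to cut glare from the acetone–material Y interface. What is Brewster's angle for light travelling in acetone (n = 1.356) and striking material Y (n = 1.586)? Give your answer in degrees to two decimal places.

θ_B ≈ 49.47°

Here n₂/n₁ = 1.586/1.356 = 1.1696, and Brewster's law gives tan θ_B = n₂/n₁. Taking the arctangent, θ_B = 49.47°.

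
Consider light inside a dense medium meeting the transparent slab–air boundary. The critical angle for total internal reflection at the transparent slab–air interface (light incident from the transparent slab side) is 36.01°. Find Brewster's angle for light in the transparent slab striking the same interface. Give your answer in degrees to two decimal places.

sin θ_c = n₂/n₁, so n₂/n₁ = sin 36.01° = 0.5879.
Brewster: tan θ_B = n₂/n₁ = 0.5879.
θ_B = arctan(0.5879) = 30.45°.

θ_B ≈ 30.45°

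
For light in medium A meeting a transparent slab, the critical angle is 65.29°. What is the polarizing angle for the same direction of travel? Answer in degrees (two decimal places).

n₂/n₁ = sin θ_c = sin 65.29° = 0.9084.
tan θ_B equals the same ratio, so θ_B = arctan(0.9084) = 42.25°.

θ_B ≈ 42.25°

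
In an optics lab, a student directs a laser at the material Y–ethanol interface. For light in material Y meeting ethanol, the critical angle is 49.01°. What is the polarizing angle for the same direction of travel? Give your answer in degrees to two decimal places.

θ_B ≈ 37.05°

n₂/n₁ = sin θ_c = sin 49.01° = 0.7548.
tan θ_B equals the same ratio, so θ_B = arctan(0.7548) = 37.05°.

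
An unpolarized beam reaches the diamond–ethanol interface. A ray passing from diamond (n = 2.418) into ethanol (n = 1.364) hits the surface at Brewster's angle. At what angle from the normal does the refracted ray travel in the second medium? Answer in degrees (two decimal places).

First find Brewster's angle: tan θ_B = 1.364/2.418 = 0.5641, giving θ_B = 29.43°.
Since θ_B + θ_t = 90° at Brewster incidence, θ_t = 90° − 29.43° = 60.57°.

θ_t ≈ 60.57°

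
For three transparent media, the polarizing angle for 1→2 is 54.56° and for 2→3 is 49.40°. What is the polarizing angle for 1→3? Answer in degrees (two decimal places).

θ_B ≈ 58.62°

Each Brewster angle gives a ratio: n₂/n₁ = tan 54.56° = 1.4051, n₃/n₂ = tan 49.40° = 1.1667.
Multiplying, n₃/n₁ = 1.4051 × 1.1667 = 1.6393, and θ_B(1→3) = arctan 1.6393 = 58.62°.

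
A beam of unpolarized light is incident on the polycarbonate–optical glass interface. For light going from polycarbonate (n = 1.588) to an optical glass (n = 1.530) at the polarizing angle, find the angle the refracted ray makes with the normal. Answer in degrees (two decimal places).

tan θ_B = n₂/n₁ = 1.530/1.588 = 0.9635, so θ_B = 43.93°.
Since θ_B + θ_t = 90° at Brewster incidence, θ_t = 90° − 43.93° = 46.07°.

θ_t ≈ 46.07°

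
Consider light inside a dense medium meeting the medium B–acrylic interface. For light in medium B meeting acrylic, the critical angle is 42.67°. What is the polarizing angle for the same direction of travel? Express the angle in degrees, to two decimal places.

n₂/n₁ = sin θ_c = sin 42.67° = 0.6778.
tan θ_B equals the same ratio, so θ_B = arctan(0.6778) = 34.13°.

θ_B ≈ 34.13°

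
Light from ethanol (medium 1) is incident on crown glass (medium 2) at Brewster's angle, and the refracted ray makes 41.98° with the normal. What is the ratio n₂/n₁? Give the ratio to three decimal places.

θ_B + θ_t = 90°, so θ_B = 90° − 41.98° = 48.02°.
tan θ_B = n₂/n₁, so n₂/n₁ = tan 48.02° = 1.111.

n₂/n₁ ≈ 1.111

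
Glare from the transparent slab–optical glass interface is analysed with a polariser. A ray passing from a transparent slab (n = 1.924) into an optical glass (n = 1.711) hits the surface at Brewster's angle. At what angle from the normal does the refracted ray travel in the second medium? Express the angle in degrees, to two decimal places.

θ_t ≈ 48.35°

First find Brewster's angle: tan θ_B = 1.711/1.924 = 0.8893, giving θ_B = 41.65°.
Since θ_B + θ_t = 90° at Brewster incidence, θ_t = 90° − 41.65° = 48.35°.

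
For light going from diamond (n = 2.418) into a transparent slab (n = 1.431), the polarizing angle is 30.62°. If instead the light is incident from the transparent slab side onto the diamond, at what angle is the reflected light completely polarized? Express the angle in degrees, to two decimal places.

Reversing the direction swaps n₁ and n₂, so tan θ_B' = 1/tan θ_B and θ_B' = 90° − θ_B.
Hence θ_B' = 90° − 30.62° = 59.38°.

θ_B' ≈ 59.38°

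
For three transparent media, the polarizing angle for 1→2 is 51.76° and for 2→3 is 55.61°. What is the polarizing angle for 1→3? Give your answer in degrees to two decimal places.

θ_B ≈ 61.66°

tan θ_B(1→2) = n₂/n₁ = tan 51.76° = 1.2689.
tan θ_B(2→3) = n₃/n₂ = tan 55.61° = 1.4610.
n₃/n₁ = 1.8539. Then tan θ_B(1→3) = n₃/n₁, so θ_B(1→3) = arctan(1.8539) = 61.66°.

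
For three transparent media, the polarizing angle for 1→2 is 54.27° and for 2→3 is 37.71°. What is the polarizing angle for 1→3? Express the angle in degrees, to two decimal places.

θ_B ≈ 47.06°

n₂/n₁ = tan 54.27° = 1.3901 and n₃/n₂ = tan 37.71° = 0.7732.
So n₃/n₁ = (n₂/n₁)(n₃/n₂) = 1.3901 × 0.7732 = 1.0748.
θ_B(1→3) = arctan(1.0748) = 47.06°.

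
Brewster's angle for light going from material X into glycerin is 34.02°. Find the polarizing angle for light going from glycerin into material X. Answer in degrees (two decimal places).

Reversing the direction swaps n₁ and n₂, so tan θ_B' = 1/tan θ_B and θ_B' = 90° − θ_B.
Hence θ_B' = 90° − 34.02° = 55.98°.

θ_B' ≈ 55.98°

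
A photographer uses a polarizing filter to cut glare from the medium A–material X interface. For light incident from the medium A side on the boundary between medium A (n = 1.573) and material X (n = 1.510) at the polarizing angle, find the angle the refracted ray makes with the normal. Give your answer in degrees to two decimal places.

θ_t ≈ 46.17°

First find Brewster's angle: tan θ_B = 1.510/1.573 = 0.9599, giving θ_B = 43.83°.
The refracted ray is perpendicular to the reflected ray, so θ_t = 90° − θ_B = 46.17°.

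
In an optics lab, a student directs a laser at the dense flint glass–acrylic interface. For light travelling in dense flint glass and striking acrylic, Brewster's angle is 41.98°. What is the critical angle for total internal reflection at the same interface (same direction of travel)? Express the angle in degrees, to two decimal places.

tan θ_B = n₂/n₁ = tan 41.98° = 0.8998.
Total internal reflection: sin θ_c = n₂/n₁ = 0.8998.
θ_c = arcsin(0.8998) = 64.13°.

θ_c ≈ 64.13°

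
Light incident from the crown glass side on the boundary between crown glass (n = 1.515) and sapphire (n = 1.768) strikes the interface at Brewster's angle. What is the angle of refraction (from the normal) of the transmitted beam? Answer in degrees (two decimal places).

θ_B = arctan(n₂/n₁) = arctan(1.768/1.515) = 49.41°.
Since θ_B + θ_t = 90° at Brewster incidence, θ_t = 90° − 49.41° = 40.59°.

θ_t ≈ 40.59°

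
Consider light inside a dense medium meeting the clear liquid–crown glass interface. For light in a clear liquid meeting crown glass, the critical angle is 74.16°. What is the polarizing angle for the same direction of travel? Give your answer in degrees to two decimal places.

θ_B ≈ 43.89°

n₂/n₁ = sin θ_c = sin 74.16° = 0.9620.
tan θ_B equals the same ratio, so θ_B = arctan(0.9620) = 43.89°.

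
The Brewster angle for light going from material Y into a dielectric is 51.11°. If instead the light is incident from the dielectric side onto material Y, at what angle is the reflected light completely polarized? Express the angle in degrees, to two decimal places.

Reversing the direction swaps n₁ and n₂, so tan θ_B' = 1/tan θ_B and θ_B' = 90° − θ_B.
Hence θ_B' = 90° − 51.11° = 38.89°.

θ_B' ≈ 38.89°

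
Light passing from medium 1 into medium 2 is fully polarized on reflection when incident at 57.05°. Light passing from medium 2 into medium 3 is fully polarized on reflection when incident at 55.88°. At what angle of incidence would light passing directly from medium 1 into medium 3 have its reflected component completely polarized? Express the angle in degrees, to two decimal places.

θ_B ≈ 66.29°

n₂/n₁ = tan 57.05° = 1.5428 and n₃/n₂ = tan 55.88° = 1.4759.
Multiplying, n₃/n₁ = 1.5428 × 1.4759 = 2.2770, and θ_B(1→3) = arctan 2.2770 = 66.29°.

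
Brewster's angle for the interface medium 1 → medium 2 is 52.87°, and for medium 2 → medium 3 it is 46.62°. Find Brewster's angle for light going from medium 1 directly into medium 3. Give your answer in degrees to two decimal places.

θ_B ≈ 54.42°

n₂/n₁ = tan 52.87° = 1.3208 and n₃/n₂ = tan 46.62° = 1.0582.
Multiplying, n₃/n₁ = 1.3208 × 1.0582 = 1.3977, and θ_B(1→3) = arctan 1.3977 = 54.42°.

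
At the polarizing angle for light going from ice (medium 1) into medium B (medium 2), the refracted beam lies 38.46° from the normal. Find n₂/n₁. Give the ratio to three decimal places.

n₂/n₁ ≈ 1.259

θ_B + θ_t = 90°, so θ_B = 90° − 38.46° = 51.54°.
tan θ_B = n₂/n₁, so n₂/n₁ = tan 51.54° = 1.259.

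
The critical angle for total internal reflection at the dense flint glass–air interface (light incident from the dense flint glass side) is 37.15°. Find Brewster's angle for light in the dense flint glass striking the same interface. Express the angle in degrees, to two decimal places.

θ_B ≈ 31.13°

n₂/n₁ = sin θ_c = sin 37.15° = 0.6039.
tan θ_B equals the same ratio, so θ_B = arctan(0.6039) = 31.13°.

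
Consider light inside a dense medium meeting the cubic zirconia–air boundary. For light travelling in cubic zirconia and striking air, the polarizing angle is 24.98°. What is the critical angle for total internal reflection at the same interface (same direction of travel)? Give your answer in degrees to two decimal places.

From Brewster, n₂/n₁ = tan θ_B = tan 24.98° = 0.4659.
Then sin θ_c = n₂/n₁ = 0.4659, so θ_c = arcsin 0.4659 = 27.77°.

θ_c ≈ 27.77°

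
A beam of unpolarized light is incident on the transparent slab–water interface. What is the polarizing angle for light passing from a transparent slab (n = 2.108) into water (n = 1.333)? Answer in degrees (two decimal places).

tan θ_B = n₂/n₁ = 1.333/2.108 = 0.6324. Taking the arctangent, θ_B = 32.31°.

θ_B ≈ 32.31°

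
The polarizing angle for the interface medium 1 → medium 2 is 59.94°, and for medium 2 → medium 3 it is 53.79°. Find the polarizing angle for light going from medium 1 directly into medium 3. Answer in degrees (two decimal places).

Each Brewster angle gives a ratio: n₂/n₁ = tan 59.94° = 1.7279, n₃/n₂ = tan 53.79° = 1.3658.
n₃/n₁ = 2.3600. Then tan θ_B(1→3) = n₃/n₁, so θ_B(1→3) = arctan(2.3600) = 67.04°.

θ_B ≈ 67.04°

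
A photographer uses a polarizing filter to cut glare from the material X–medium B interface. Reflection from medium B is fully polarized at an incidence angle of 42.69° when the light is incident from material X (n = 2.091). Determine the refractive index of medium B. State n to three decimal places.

At the polarizing angle, tan θ_B = n₂/n₁ with n₁ on the incident side (material X) and n₂ on the transmitted side (medium B).
n₂ = n₁ tan θ_B = 2.091 × tan 42.69° = 1.929.

n ≈ 1.929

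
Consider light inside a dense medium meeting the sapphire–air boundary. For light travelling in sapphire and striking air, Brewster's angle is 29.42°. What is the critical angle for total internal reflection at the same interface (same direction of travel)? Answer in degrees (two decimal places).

θ_c ≈ 34.33°

tan θ_B = n₂/n₁ = tan 29.42° = 0.5639.
Total internal reflection: sin θ_c = n₂/n₁ = 0.5639.
θ_c = arcsin(0.5639) = 34.33°.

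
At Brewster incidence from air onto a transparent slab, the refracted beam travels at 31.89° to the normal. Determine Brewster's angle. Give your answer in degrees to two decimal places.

θ_B ≈ 58.11°

At Brewster's angle the reflected and refracted rays are perpendicular, so θ_B + θ_t = 90°.
θ_B = 90° − 31.89° = 58.11°.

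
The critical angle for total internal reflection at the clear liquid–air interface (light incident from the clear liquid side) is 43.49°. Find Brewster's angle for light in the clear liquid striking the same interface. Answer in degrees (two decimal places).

At the critical angle sin θ_c = n₂/n₁, giving n₂/n₁ = sin 43.49° = 0.6882.
Then tan θ_B = n₂/n₁ = 0.6882, so θ_B = arctan 0.6882 = 34.54°.

θ_B ≈ 34.54°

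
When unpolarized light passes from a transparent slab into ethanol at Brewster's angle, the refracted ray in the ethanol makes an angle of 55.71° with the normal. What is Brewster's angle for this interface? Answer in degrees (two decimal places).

θ_B ≈ 34.29°

Since the reflected and refracted rays are at right angles at the polarizing angle, θ_B + θ_t = 90°.
So θ_B = 90° − θ_t = 90° − 55.71° = 34.29°.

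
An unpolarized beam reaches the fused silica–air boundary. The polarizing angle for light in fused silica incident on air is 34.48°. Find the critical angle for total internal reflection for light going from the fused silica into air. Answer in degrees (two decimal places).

From Brewster, n₂/n₁ = tan θ_B = tan 34.48° = 0.6868.
Then sin θ_c = n₂/n₁ = 0.6868, so θ_c = arcsin 0.6868 = 43.37°.

θ_c ≈ 43.37°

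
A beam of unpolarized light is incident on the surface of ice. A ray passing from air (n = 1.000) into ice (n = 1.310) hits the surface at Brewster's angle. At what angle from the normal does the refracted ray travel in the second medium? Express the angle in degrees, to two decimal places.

θ_t ≈ 37.36°

tan θ_B = n₂/n₁ = 1.310/1.000 = 1.3100, so θ_B = 52.64°.
At Brewster's angle the reflected and refracted rays are perpendicular, so θ_t = 90° − θ_B = 90° − 52.64° = 37.36°.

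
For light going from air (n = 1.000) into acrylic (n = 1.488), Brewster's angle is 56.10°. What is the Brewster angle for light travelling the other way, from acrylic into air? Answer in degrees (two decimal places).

θ_B' ≈ 33.90°

tan θ_B' = n₁/n₂ = 1/tan θ_B, so θ_B' = 90° − θ_B.
θ_B' = 90° − 56.10° = 33.90°.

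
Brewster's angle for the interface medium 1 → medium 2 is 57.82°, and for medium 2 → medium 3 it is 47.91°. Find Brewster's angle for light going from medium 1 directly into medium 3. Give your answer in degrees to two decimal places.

θ_B ≈ 60.39°

Each Brewster angle gives a ratio: n₂/n₁ = tan 57.82° = 1.5892, n₃/n₂ = tan 47.91° = 1.1071.
So n₃/n₁ = (n₂/n₁)(n₃/n₂) = 1.5892 × 1.1071 = 1.7594.
θ_B(1→3) = arctan(1.7594) = 60.39°.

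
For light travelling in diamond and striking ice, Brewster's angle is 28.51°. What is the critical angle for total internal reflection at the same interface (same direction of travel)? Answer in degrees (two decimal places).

θ_c ≈ 32.90°

n₂/n₁ = tan 28.51° = 0.5432; the critical angle satisfies sin θ_c = n₂/n₁.
θ_c = arcsin(0.5432) = 32.90°.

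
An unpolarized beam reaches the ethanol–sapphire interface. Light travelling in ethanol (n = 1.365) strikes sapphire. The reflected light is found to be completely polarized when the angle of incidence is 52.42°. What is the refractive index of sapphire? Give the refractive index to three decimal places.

Brewster's law: tan θ_B = n₂/n₁ (light incident in ethanol, refracted into sapphire).
n₂ = n₁ tan θ_B = 1.365 × tan 52.42° = 1.774.

n ≈ 1.774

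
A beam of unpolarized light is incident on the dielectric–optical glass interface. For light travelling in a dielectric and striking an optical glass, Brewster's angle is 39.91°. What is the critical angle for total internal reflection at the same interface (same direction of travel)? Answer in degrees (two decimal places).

θ_c ≈ 56.76°

From Brewster, n₂/n₁ = tan θ_B = tan 39.91° = 0.8364.
Then sin θ_c = n₂/n₁ = 0.8364, so θ_c = arcsin 0.8364 = 56.76°.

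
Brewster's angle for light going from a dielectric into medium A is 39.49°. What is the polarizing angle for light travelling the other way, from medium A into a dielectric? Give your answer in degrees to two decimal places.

The two Brewster angles are complementary: θ_B' = 90° − θ_B = 90° − 39.49° = 50.51°.

θ_B' ≈ 50.51°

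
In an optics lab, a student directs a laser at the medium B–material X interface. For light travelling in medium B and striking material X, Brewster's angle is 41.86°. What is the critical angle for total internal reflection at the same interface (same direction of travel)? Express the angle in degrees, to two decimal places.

θ_c ≈ 63.64°

n₂/n₁ = tan 41.86° = 0.8960; the critical angle satisfies sin θ_c = n₂/n₁.
θ_c = arcsin(0.8960) = 63.64°.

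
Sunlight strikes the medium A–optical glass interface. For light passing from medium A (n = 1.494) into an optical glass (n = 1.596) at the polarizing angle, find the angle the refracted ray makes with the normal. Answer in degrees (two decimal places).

First find Brewster's angle: tan θ_B = 1.596/1.494 = 1.0683, giving θ_B = 46.89°.
The refracted ray is perpendicular to the reflected ray, so θ_t = 90° − θ_B = 43.11°.

θ_t ≈ 43.11°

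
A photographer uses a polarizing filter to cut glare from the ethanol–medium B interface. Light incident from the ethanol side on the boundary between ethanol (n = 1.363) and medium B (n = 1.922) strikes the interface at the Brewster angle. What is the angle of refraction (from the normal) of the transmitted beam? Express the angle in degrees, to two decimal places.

θ_t ≈ 35.34°

First find Brewster's angle: tan θ_B = 1.922/1.363 = 1.4101, giving θ_B = 54.66°.
Since θ_B + θ_t = 90° at Brewster incidence, θ_t = 90° − 54.66° = 35.34°.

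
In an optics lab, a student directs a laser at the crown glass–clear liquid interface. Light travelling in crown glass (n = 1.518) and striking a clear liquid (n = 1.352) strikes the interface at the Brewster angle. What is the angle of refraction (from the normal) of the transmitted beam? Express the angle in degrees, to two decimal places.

θ_t ≈ 48.31°

First find Brewster's angle: tan θ_B = 1.352/1.518 = 0.8906, giving θ_B = 41.69°.
Since θ_B + θ_t = 90° at Brewster incidence, θ_t = 90° − 41.69° = 48.31°.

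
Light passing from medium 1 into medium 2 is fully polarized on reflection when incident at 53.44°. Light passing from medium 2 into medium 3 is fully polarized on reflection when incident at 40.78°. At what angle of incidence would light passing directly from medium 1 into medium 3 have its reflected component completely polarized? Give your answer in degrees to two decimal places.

θ_B ≈ 49.31°

n₂/n₁ = tan 53.44° = 1.3485 and n₃/n₂ = tan 40.78° = 0.8626.
Multiplying, n₃/n₁ = 1.3485 × 0.8626 = 1.1631, and θ_B(1→3) = arctan 1.1631 = 49.31°.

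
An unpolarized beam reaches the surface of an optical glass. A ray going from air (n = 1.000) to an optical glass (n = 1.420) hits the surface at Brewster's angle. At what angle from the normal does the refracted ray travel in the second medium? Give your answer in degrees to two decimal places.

tan θ_B = n₂/n₁ = 1.420/1.000 = 1.4200, so θ_B = 54.85°.
At Brewster's angle the reflected and refracted rays are perpendicular, so θ_t = 90° − θ_B = 90° − 54.85° = 35.15°.

θ_t ≈ 35.15°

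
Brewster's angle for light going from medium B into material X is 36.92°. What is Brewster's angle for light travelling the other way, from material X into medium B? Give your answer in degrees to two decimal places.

θ_B' ≈ 53.08°

The two Brewster angles are complementary: θ_B' = 90° − θ_B = 90° − 36.92° = 53.08°.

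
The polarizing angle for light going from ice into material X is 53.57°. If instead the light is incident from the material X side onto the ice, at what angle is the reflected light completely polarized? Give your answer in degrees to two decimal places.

tan θ_B' = n₁/n₂ = 1/tan θ_B, so θ_B' = 90° − θ_B.
θ_B' = 90° − 53.57° = 36.43°.

θ_B' ≈ 36.43°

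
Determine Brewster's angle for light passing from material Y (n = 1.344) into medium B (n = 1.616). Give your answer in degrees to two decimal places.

θ_B ≈ 50.25°

tan θ_B = n₂/n₁ = 1.616/1.344 = 1.2024.
So θ_B = arctan 1.2024 = 50.25°.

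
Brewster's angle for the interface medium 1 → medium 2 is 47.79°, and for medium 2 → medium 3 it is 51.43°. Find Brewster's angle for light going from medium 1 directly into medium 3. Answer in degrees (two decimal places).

θ_B ≈ 54.12°

Each Brewster angle gives a ratio: n₂/n₁ = tan 47.79° = 1.1025, n₃/n₂ = tan 51.43° = 1.2540.
n₃/n₁ = 1.3825. Then tan θ_B(1→3) = n₃/n₁, so θ_B(1→3) = arctan(1.3825) = 54.12°.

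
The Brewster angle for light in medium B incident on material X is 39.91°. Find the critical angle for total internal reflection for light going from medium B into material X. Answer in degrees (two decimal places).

tan θ_B = n₂/n₁ = tan 39.91° = 0.8364.
Total internal reflection: sin θ_c = n₂/n₁ = 0.8364.
θ_c = arcsin(0.8364) = 56.76°.

θ_c ≈ 56.76°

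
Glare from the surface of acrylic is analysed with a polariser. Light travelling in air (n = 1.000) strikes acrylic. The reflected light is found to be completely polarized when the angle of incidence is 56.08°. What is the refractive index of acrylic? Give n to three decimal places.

Full polarization of the reflected beam means tan θ_B = n₂/n₁, where n₁ is the incident medium (air).
n₂ = n₁ tan θ_B = 1.000 × tan 56.08° = 1.487.

n ≈ 1.487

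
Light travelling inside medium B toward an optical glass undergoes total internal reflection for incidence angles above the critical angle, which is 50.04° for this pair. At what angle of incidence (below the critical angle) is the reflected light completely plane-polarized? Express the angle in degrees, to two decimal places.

At the critical angle sin θ_c = n₂/n₁, giving n₂/n₁ = sin 50.04° = 0.7665.
Then tan θ_B = n₂/n₁ = 0.7665, so θ_B = arctan 0.7665 = 37.47°.

θ_B ≈ 37.47°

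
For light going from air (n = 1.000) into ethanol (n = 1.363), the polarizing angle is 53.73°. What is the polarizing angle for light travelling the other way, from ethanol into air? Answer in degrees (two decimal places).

θ_B' ≈ 36.27°

The two Brewster angles are complementary: θ_B' = 90° − θ_B = 90° − 53.73° = 36.27°.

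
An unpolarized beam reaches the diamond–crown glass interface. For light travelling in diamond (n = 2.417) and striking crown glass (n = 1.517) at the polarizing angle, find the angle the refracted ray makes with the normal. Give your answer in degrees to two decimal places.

θ_B = arctan(n₂/n₁) = arctan(1.517/2.417) = 32.11°.
Since θ_B + θ_t = 90° at Brewster incidence, θ_t = 90° − 32.11° = 57.89°.

θ_t ≈ 57.89°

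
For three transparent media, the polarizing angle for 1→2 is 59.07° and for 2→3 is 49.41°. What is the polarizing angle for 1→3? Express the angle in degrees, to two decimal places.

θ_B ≈ 62.82°

tan θ_B(1→2) = n₂/n₁ = tan 59.07° = 1.6689.
tan θ_B(2→3) = n₃/n₂ = tan 49.41° = 1.1671.
Multiplying, n₃/n₁ = 1.6689 × 1.1671 = 1.9478, and θ_B(1→3) = arctan 1.9478 = 62.82°.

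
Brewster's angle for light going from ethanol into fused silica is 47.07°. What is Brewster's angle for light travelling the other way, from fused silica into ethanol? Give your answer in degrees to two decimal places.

θ_B' ≈ 42.93°

Reversing the direction swaps n₁ and n₂, so tan θ_B' = 1/tan θ_B and θ_B' = 90° − θ_B.
Hence θ_B' = 90° − 47.07° = 42.93°.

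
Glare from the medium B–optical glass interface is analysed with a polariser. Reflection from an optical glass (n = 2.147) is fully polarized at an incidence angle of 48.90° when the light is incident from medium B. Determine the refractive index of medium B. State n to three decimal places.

Brewster's law: tan θ_B = n₂/n₁ (light incident in medium B, refracted into an optical glass).
n₁ = n₂ / tan θ_B = 2.147 / tan 48.90° = 1.873.

n ≈ 1.873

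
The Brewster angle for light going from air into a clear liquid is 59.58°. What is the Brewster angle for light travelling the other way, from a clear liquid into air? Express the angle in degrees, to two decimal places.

Reversing the direction swaps n₁ and n₂, so tan θ_B' = 1/tan θ_B and θ_B' = 90° − θ_B.
Hence θ_B' = 90° − 59.58° = 30.42°.

θ_B' ≈ 30.42°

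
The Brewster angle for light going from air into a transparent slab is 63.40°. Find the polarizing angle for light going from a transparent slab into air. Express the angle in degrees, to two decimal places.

Reversing the direction swaps n₁ and n₂, so tan θ_B' = 1/tan θ_B and θ_B' = 90° − θ_B.
Hence θ_B' = 90° − 63.40° = 26.60°.

θ_B' ≈ 26.60°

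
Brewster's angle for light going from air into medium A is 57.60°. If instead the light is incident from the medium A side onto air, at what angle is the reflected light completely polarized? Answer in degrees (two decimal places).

The two Brewster angles are complementary: θ_B' = 90° − θ_B = 90° − 57.60° = 32.40°.

θ_B' ≈ 32.40°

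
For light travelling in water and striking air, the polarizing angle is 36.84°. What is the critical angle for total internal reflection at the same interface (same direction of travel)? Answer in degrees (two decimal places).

tan θ_B = n₂/n₁ = tan 36.84° = 0.7492.
Total internal reflection: sin θ_c = n₂/n₁ = 0.7492.
θ_c = arcsin(0.7492) = 48.52°.

θ_c ≈ 48.52°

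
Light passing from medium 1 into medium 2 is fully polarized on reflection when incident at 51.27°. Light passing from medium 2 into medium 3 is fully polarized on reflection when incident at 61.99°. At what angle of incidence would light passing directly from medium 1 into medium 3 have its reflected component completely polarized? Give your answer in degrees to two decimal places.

n₂/n₁ = tan 51.27° = 1.2469 and n₃/n₂ = tan 61.99° = 1.8799.
Multiplying, n₃/n₁ = 1.2469 × 1.8799 = 2.3440, and θ_B(1→3) = arctan 2.3440 = 66.90°.

θ_B ≈ 66.90°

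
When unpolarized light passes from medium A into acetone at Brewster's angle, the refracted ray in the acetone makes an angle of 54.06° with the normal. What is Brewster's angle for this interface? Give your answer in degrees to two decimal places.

Since the reflected and refracted rays are at right angles at the polarizing angle, θ_B + θ_t = 90°.
So θ_B = 90° − θ_t = 90° − 54.06° = 35.94°.

θ_B ≈ 35.94°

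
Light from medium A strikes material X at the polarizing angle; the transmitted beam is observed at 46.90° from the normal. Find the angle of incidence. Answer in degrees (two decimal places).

Since the reflected and refracted rays are at right angles at the polarizing angle, θ_B + θ_t = 90°.
So θ_B = 90° − θ_t = 90° − 46.90° = 43.10°.

θ_B ≈ 43.10°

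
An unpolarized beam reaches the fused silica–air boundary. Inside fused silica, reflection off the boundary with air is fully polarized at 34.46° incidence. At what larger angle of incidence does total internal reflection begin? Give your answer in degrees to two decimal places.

θ_c ≈ 43.33°

tan θ_B = n₂/n₁ = tan 34.46° = 0.6863.
Total internal reflection: sin θ_c = n₂/n₁ = 0.6863.
θ_c = arcsin(0.6863) = 43.33°.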